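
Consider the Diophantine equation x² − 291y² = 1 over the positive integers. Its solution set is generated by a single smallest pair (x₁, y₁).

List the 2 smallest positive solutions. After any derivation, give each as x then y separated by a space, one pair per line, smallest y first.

√291 = [17; 17,34, …], period ℓ=2 (even) → k=1
k=0  a_k=17  p_k/q_k = 17/1
k=1  a_k=17  p_k/q_k = 290/17
(x₁, y₁) = (290, 17);  290² − 291·17² = 1 ✓
k=2:  x_2 = 290·290+291·17·17 = 168199,  y_2 = 290·17+17·290 = 9860

290 17
168199 9860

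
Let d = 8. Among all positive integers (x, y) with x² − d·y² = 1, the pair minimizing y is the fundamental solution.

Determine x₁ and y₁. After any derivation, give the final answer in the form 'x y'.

3 1

√8 → a₀=2, period (1,4); ℓ=2 even so k=1
a_0=2:  p_0=2·1+0=2,  q_0=2·0+1=1
a_1=1:  p_1=1·2+1=3,  q_1=1·1+0=1
→ (3, 1).  Check: 3²=9, 8·1²=8, difference 1.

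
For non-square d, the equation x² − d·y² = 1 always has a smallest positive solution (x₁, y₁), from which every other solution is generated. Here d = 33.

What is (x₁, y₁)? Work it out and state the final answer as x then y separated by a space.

d=33: √d = [5; 1,2,1,10] (ℓ=4, even), read p_3/q_3
i=0: a=5 ⇒ p=5, q=1
i=1: a=1 ⇒ p=6, q=1
i=2: a=2 ⇒ p=17, q=3
i=3: a=1 ⇒ p=23, q=4
(x₁, y₁) = (23, 4);  23² − 33·4² = 1 ✓

23 4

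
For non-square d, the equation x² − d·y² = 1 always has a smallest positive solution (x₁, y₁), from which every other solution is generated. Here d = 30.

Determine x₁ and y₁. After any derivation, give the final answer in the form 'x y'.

√30 → a₀=5, period (2,10); ℓ=2 even so k=1
step 0: (5, 1)  from 5·(1,0) + (0,1)
step 1: (11, 2)  from 2·(5,1) + (1,0)
→ (11, 2).  Check: 11²=121, 30·2²=120, difference 1.

11 2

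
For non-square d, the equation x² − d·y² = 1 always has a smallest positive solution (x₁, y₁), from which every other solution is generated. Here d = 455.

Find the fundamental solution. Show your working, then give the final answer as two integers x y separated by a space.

64 3

[21; 3,42] for √455; ℓ=2 ⇒ convergent index 1
a_0=21:  p_0=21·1+0=21,  q_0=21·0+1=1
a_1=3:  p_1=3·21+1=64,  q_1=3·1+0=3
→ (64, 3).  Check: 64²=4096, 455·3²=4095, difference 1.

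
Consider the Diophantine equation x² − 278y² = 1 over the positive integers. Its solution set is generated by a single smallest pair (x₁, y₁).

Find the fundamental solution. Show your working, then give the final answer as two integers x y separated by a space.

2501 150

√278 → a₀=16, period (1,2,16,2,1,32); ℓ=6 even so k=5
step 0: (16, 1)  from 16·(1,0) + (0,1)
step 1: (17, 1)  from 1·(16,1) + (1,0)
step 2: (50, 3)  from 2·(17,1) + (16,1)
…
step 4: (1684, 101)  from 2·(817,49) + (50,3)
step 5: (2501, 150)  from 1·(1684,101) + (817,49)
fundamental: x₁=2501, y₁=150  (since 6255001 − 278·22500 = 1)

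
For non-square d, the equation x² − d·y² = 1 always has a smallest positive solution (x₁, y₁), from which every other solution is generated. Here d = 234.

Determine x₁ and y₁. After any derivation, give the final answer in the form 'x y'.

5201 340

√234 = [15; 3,2,1,2,1,2,3,30, …], period ℓ=8 (even) → k=7
a_0=15:  p_0=15·1+0=15,  q_0=15·0+1=1
a_1=3:  p_1=3·15+1=46,  q_1=3·1+0=3
…
a_6=2:  p_6=2·566+413=1545,  q_6=2·37+27=101
a_7=3:  p_7=3·1545+566=5201,  q_7=3·101+37=340
(x₁, y₁) = (5201, 340);  5201² − 234·340² = 1 ✓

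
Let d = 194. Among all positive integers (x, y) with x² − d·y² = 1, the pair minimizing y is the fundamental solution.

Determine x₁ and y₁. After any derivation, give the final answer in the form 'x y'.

195 14

[13; 1,12,1,26] for √194; ℓ=4 ⇒ convergent index 3
a_0=13:  p_0=13·1+0=13,  q_0=13·0+1=1
a_1=1:  p_1=1·13+1=14,  q_1=1·1+0=1
a_2=12:  p_2=12·14+13=181,  q_2=12·1+1=13
a_3=1:  p_3=1·181+14=195,  q_3=1·13+1=14
fundamental: x₁=195, y₁=14  (since 38025 − 194·196 = 1)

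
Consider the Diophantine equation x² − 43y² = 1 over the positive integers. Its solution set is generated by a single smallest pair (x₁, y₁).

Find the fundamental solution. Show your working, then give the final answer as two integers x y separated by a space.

3482 531

d=43: √d = [6; 1,1,3,1,5,1,3,1,1,12] (ℓ=10, even), read p_9/q_9
a_0=6:  p_0=6·1+0=6,  q_0=6·0+1=1
…
a_3=3:  p_3=3·13+7=46,  q_3=3·2+1=7
…
a_5=5:  p_5=5·59+46=341,  q_5=5·9+7=52
a_6=1:  p_6=1·341+59=400,  q_6=1·52+9=61
a_7=3:  p_7=3·400+341=1541,  q_7=3·61+52=235
a_8=1:  p_8=1·1541+400=1941,  q_8=1·235+61=296
a_9=1:  p_9=1·1941+1541=3482,  q_9=1·296+235=531
→ (3482, 531).  Check: 3482²=12124324, 43·531²=12124323, difference 1.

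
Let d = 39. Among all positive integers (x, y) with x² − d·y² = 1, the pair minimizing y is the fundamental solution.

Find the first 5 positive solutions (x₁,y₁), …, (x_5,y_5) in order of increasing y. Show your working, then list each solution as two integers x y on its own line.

25 4
1249 200
62425 9996
3120001 499600
155937625 24970004

√39 = [6; 4,12, …], period ℓ=2 (even) → k=1
k=0  a_k=6  p_k/q_k = 6/1
k=1  a_k=4  p_k/q_k = 25/4
→ (25, 4).  Check: 25²=625, 39·4²=624, difference 1.
(25+4√39)^2 = 1249 + 200√39
(25+4√39)^3 = 62425 + 9996√39
(25+4√39)^4 = 3120001 + 499600√39
(25+4√39)^5 = 155937625 + 24970004√39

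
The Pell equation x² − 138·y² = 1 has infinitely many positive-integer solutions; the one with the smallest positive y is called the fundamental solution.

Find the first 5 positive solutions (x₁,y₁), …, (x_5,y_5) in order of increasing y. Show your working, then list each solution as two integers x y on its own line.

√138 → a₀=11, period (1,2,1,22); ℓ=4 even so k=3
a_0=11:  p_0=11·1+0=11,  q_0=11·0+1=1
a_1=1:  p_1=1·11+1=12,  q_1=1·1+0=1
a_2=2:  p_2=2·12+11=35,  q_2=2·1+1=3
a_3=1:  p_3=1·35+12=47,  q_3=1·3+1=4
(x₁, y₁) = (47, 4);  47² − 138·4² = 1 ✓
n=2: (47,4)∘(47,4) = (47·47+138·4·4, 47·4+4·47) = (4417,376)
n=3: (4417,376)∘(47,4) = (47·4417+138·4·376, 47·376+4·4417) = (415151,35340)
n=4: (415151,35340)∘(47,4) = (47·415151+138·4·35340, 47·35340+4·415151) = (39019777,3321584)
n=5: (39019777,3321584)∘(47,4) = (47·39019777+138·4·3321584, 47·3321584+4·39019777) = (3667443887,312193556)

47 4
4417 376
415151 35340
39019777 3321584
3667443887 312193556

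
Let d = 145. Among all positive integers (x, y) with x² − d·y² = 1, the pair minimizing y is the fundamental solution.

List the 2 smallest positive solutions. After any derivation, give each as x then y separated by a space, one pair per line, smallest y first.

289 24
167041 13872

[12; 24] for √145; ℓ=1 ⇒ convergent index 1
k=0  a_k=12  p_k/q_k = 12/1
k=1  a_k=24  p_k/q_k = 289/24
→ (289, 24).  Check: 289²=83521, 145·24²=83520, difference 1.
k=2:  x_2 = 289·289+145·24·24 = 167041,  y_2 = 289·24+24·289 = 13872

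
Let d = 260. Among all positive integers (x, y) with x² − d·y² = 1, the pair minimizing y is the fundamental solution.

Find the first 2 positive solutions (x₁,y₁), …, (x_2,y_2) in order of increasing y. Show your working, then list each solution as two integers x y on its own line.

√260 = [16; 8,32, …], period ℓ=2 (even) → k=1
step 0: (16, 1)  from 16·(1,0) + (0,1)
step 1: (129, 8)  from 8·(16,1) + (1,0)
(x₁, y₁) = (129, 8);  129² − 260·8² = 1 ✓
(129+8√260)^2 = 33281 + 2064√260

129 8
33281 2064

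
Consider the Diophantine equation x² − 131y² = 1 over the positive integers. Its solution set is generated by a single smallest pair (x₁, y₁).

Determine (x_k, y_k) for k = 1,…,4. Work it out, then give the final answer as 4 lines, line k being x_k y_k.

d=131: √d = [11; 2,4,11,4,2,22] (ℓ=6, even), read p_5/q_5
k=0  a_k=11  p_k/q_k = 11/1
k=1  a_k=2  p_k/q_k = 23/2
…
k=4  a_k=4  p_k/q_k = 4727/413
k=5  a_k=2  p_k/q_k = 10610/927
fundamental: x₁=10610, y₁=927  (since 112572100 − 131·859329 = 1)
k=2:  x_2 = 10610·10610+131·927·927 = 225144199,  y_2 = 10610·927+927·10610 = 19670940
k=3:  x_3 = 10610·225144199+131·927·19670940 = 4777559892170,  y_3 = 10610·19670940+927·225144199 = 417417345873
k=4:  x_4 = 10610·4777559892170+131·927·417417345873 = 101379820686703201,  y_4 = 10610·417417345873+927·4777559892170 = 8857596059754120

10610 927
225144199 19670940
4777559892170 417417345873
101379820686703201 8857596059754120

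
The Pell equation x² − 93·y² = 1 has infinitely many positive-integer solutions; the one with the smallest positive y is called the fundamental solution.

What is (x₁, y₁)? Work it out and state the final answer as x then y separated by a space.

12151 1260

√93 = [9; 1,1,1,4,6,4,1,1,1,18, …], period ℓ=10 (even) → k=9
step 0: (9, 1)  from 9·(1,0) + (0,1)
step 1: (10, 1)  from 1·(9,1) + (1,0)
step 2: (19, 2)  from 1·(10,1) + (9,1)
…
step 5: (839, 87)  from 6·(135,14) + (29,3)
…
step 7: (4330, 449)  from 1·(3491,362) + (839,87)
step 8: (7821, 811)  from 1·(4330,449) + (3491,362)
step 9: (12151, 1260)  from 1·(7821,811) + (4330,449)
→ (12151, 1260).  Check: 12151²=147646801, 93·1260²=147646800, difference 1.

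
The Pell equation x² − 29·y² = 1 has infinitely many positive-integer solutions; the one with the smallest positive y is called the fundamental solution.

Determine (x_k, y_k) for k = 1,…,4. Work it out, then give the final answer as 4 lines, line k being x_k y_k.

9801 1820
192119201 35675640
3765920568201 699313893460
73819574785756801 13707950903927280

[5; 2,1,1,2,10] for √29; ℓ=5 ⇒ convergent index 9
a_0=5:  p_0=5·1+0=5,  q_0=5·0+1=1
a_1=2:  p_1=2·5+1=11,  q_1=2·1+0=2
…
a_3=1:  p_3=1·16+11=27,  q_3=1·3+2=5
…
a_7=1:  p_7=1·1524+727=2251,  q_7=1·283+135=418
a_8=1:  p_8=1·2251+1524=3775,  q_8=1·418+283=701
a_9=2:  p_9=2·3775+2251=9801,  q_9=2·701+418=1820
→ (9801, 1820).  Check: 9801²=96059601, 29·1820²=96059600, difference 1.
k=2:  x_2 = 9801·9801+29·1820·1820 = 192119201,  y_2 = 9801·1820+1820·9801 = 35675640
k=3:  x_3 = 9801·192119201+29·1820·35675640 = 3765920568201,  y_3 = 9801·35675640+1820·192119201 = 699313893460
k=4:  x_4 = 9801·3765920568201+29·1820·699313893460 = 73819574785756801,  y_4 = 9801·699313893460+1820·3765920568201 = 13707950903927280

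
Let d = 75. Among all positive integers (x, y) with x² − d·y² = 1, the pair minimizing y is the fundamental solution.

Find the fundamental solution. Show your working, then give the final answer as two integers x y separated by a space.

√75 → a₀=8, period (1,1,1,16); ℓ=4 even so k=3
step 0: (8, 1)  from 8·(1,0) + (0,1)
step 1: (9, 1)  from 1·(8,1) + (1,0)
step 2: (17, 2)  from 1·(9,1) + (8,1)
step 3: (26, 3)  from 1·(17,2) + (9,1)
(x₁, y₁) = (26, 3);  26² − 75·3² = 1 ✓

26 3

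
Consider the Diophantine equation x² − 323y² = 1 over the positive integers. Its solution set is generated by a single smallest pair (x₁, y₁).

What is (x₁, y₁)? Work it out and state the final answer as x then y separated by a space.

18 1

[17; 1,34] for √323; ℓ=2 ⇒ convergent index 1
a_0=17:  p_0=17·1+0=17,  q_0=17·0+1=1
a_1=1:  p_1=1·17+1=18,  q_1=1·1+0=1
→ (18, 1).  Check: 18²=324, 323·1²=323, difference 1.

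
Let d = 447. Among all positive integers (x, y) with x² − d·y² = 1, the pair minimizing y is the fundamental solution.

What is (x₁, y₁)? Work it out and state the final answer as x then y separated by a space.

[21; 7,42] for √447; ℓ=2 ⇒ convergent index 1
a_0=21:  p_0=21·1+0=21,  q_0=21·0+1=1
a_1=7:  p_1=7·21+1=148,  q_1=7·1+0=7
→ (148, 7).  Check: 148²=21904, 447·7²=21903, difference 1.

148 7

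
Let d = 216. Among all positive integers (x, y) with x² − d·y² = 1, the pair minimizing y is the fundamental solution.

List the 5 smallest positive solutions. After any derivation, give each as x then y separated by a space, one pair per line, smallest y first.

d=216: √d = [14; 1,2,3,2,1,28] (ℓ=6, even), read p_5/q_5
a_0=14:  p_0=14·1+0=14,  q_0=14·0+1=1
…
a_4=2:  p_4=2·147+44=338,  q_4=2·10+3=23
a_5=1:  p_5=1·338+147=485,  q_5=1·23+10=33
fundamental: x₁=485, y₁=33  (since 235225 − 216·1089 = 1)
n=2: (485,33)∘(485,33) = (485·485+216·33·33, 485·33+33·485) = (470449,32010)
n=3: (470449,32010)∘(485,33) = (485·470449+216·33·32010, 485·32010+33·470449) = (456335045,31049667)
n=4: (456335045,31049667)∘(485,33) = (485·456335045+216·33·31049667, 485·31049667+33·456335045) = (442644523201,30118144980)
n=5: (442644523201,30118144980)∘(485,33) = (485·442644523201+216·33·30118144980, 485·30118144980+33·442644523201) = (429364731169925,29214569580933)

485 33
470449 32010
456335045 31049667
442644523201 30118144980
429364731169925 29214569580933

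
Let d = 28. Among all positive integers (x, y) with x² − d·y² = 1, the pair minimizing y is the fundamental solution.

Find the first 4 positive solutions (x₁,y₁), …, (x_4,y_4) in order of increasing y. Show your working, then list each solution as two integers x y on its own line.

127 24
32257 6096
8193151 1548360
2081028097 393277344

d=28: √d = [5; 3,2,3,10] (ℓ=4, even), read p_3/q_3
k=0  a_k=5  p_k/q_k = 5/1
…
k=2  a_k=2  p_k/q_k = 37/7
k=3  a_k=3  p_k/q_k = 127/24
→ (127, 24).  Check: 127²=16129, 28·24²=16128, difference 1.
(x_2, y_2) = (127·127 + 28·24·24, 127·24 + 24·127) = (32257, 6096)
(x_3, y_3) = (127·32257 + 28·24·6096, 127·6096 + 24·32257) = (8193151, 1548360)
(x_4, y_4) = (127·8193151 + 28·24·1548360, 127·1548360 + 24·8193151) = (2081028097, 393277344)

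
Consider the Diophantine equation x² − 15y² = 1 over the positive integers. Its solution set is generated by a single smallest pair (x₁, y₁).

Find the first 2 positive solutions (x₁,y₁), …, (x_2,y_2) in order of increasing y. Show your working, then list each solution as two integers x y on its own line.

4 1
31 8

√15 → a₀=3, period (1,6); ℓ=2 even so k=1
step 0: (3, 1)  from 3·(1,0) + (0,1)
step 1: (4, 1)  from 1·(3,1) + (1,0)
(x₁, y₁) = (4, 1);  4² − 15·1² = 1 ✓
(4+1√15)^2 = 31 + 8√15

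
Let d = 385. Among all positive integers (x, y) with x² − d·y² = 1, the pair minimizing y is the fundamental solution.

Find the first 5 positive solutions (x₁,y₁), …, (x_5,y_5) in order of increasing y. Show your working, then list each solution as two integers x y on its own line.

√385 → a₀=19, period (1,1,1,1,1,…,1,1,38); ℓ=16 even so k=15
step 0: (19, 1)  from 19·(1,0) + (0,1)
step 1: (20, 1)  from 1·(19,1) + (1,0)
…
step 3: (59, 3)  from 1·(39,2) + (20,1)
…
step 5: (157, 8)  from 1·(98,5) + (59,3)
…
step 8: (2021, 103)  from 2·(726,37) + (569,29)
step 9: (2747, 140)  from 1·(2021,103) + (726,37)
…
step 12: (23271, 1186)  from 1·(13009,663) + (10262,523)
…
step 14: (59551, 3035)  from 1·(36280,1849) + (23271,1186)
step 15: (95831, 4884)  from 1·(59551,3035) + (36280,1849)
→ (95831, 4884).  Check: 95831²=9183580561, 385·4884²=9183580560, difference 1.
k=2:  x_2 = 95831·95831+385·4884·4884 = 18367161121,  y_2 = 95831·4884+4884·95831 = 936077208
k=3:  x_3 = 95831·18367161121+385·4884·936077208 = 3520286834677271,  y_3 = 95831·936077208+4884·18367161121 = 179410429834812
k=4:  x_4 = 95831·3520286834677271+385·4884·179410429834812 = 674705215289547953281,  y_4 = 95831·179410429834812+4884·3520286834677271 = 34386161802063660336
k=5:  x_5 = 95831·674705215289547953281+385·4884·34386161802063660336 = 129315350969305052987065751,  y_5 = 95831·34386161802063660336+4884·674705215289547953281 = 6590520543127714837483620

95831 4884
18367161121 936077208
3520286834677271 179410429834812
674705215289547953281 34386161802063660336
129315350969305052987065751 6590520543127714837483620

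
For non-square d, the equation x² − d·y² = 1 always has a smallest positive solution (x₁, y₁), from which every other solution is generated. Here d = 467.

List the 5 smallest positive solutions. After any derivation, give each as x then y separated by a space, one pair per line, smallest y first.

d=467: √d = [21; 1,1,1,1,3,…,1,1,42] (ℓ=14, even), read p_13/q_13
i=0: a=21 ⇒ p=21, q=1
i=1: a=1 ⇒ p=22, q=1
…
i=6: a=3 ⇒ p=1275, q=59
i=7: a=21 ⇒ p=27164, q=1257
…
i=9: a=3 ⇒ p=275465, q=12747
i=10: a=1 ⇒ p=358232, q=16577
i=11: a=1 ⇒ p=633697, q=29324
i=12: a=1 ⇒ p=991929, q=45901
i=13: a=1 ⇒ p=1625626, q=75225
→ (1625626, 75225).  Check: 1625626²=2642659891876, 467·75225²=2642659891875, difference 1.
k=2:  x_2 = 1625626·1625626+467·75225·75225 = 5285319783751,  y_2 = 1625626·75225+75225·1625626 = 244575431700
k=3:  x_3 = 1625626·5285319783751+467·75225·244575431700 = 17183906517558380626,  y_3 = 1625626·244575431700+75225·5285319783751 = 795176361465413175
k=4:  x_4 = 1625626·17183906517558380626+467·75225·795176361465413175 = 55869210433019434807260001,  y_4 = 1625626·795176361465413175+75225·17183906517558380626 = 2585318735566902940613400
k=5:  x_5 = 1625626·55869210433019434807260001+467·75225·2585318735566902940613400 = 181644882158758119549456134390626,  y_5 = 1625626·2585318735566902940613400+75225·55869210433019434807260001 = 8405522709648569143113732563625

1625626 75225
5285319783751 244575431700
17183906517558380626 795176361465413175
55869210433019434807260001 2585318735566902940613400
181644882158758119549456134390626 8405522709648569143113732563625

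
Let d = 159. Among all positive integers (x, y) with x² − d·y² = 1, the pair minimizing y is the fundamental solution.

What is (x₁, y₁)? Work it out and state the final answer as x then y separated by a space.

1324 105

d=159: √d = [12; 1,1,1,1,3,1,1,1,1,24] (ℓ=10, even), read p_9/q_9
i=0: a=12 ⇒ p=12, q=1
i=1: a=1 ⇒ p=13, q=1
i=2: a=1 ⇒ p=25, q=2
…
i=4: a=1 ⇒ p=63, q=5
i=5: a=3 ⇒ p=227, q=18
i=6: a=1 ⇒ p=290, q=23
…
i=8: a=1 ⇒ p=807, q=64
i=9: a=1 ⇒ p=1324, q=105
fundamental: x₁=1324, y₁=105  (since 1752976 − 159·11025 = 1)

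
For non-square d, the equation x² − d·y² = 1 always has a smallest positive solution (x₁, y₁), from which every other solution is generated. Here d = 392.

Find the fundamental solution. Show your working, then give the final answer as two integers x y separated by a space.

99 5

√392 = [19; 1,3,1,38, …], period ℓ=4 (even) → k=3
k=0  a_k=19  p_k/q_k = 19/1
…
k=2  a_k=3  p_k/q_k = 79/4
k=3  a_k=1  p_k/q_k = 99/5
→ (99, 5).  Check: 99²=9801, 392·5²=9800, difference 1.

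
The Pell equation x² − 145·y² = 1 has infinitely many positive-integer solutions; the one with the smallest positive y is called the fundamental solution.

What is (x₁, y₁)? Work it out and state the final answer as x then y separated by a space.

√145 → a₀=12, period (24); ℓ=1 odd so k=1
step 0: (12, 1)  from 12·(1,0) + (0,1)
step 1: (289, 24)  from 24·(12,1) + (1,0)
fundamental: x₁=289, y₁=24  (since 83521 − 145·576 = 1)

289 24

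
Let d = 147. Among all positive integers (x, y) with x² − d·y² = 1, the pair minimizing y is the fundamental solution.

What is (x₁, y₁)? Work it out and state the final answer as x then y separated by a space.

√147 = [12; 8,24, …], period ℓ=2 (even) → k=1
k=0  a_k=12  p_k/q_k = 12/1
k=1  a_k=8  p_k/q_k = 97/8
→ (97, 8).  Check: 97²=9409, 147·8²=9408, difference 1.

97 8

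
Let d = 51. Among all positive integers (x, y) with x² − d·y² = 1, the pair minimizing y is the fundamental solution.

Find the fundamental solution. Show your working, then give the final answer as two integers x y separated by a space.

50 7

√51 = [7; 7,14, …], period ℓ=2 (even) → k=1
k=0  a_k=7  p_k/q_k = 7/1
k=1  a_k=7  p_k/q_k = 50/7
(x₁, y₁) = (50, 7);  50² − 51·7² = 1 ✓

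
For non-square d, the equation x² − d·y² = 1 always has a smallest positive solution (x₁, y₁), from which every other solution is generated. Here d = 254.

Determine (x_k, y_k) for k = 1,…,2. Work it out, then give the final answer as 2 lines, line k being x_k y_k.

255 16
130049 8160

d=254: √d = [15; 1,14,1,30] (ℓ=4, even), read p_3/q_3
a_0=15:  p_0=15·1+0=15,  q_0=15·0+1=1
a_1=1:  p_1=1·15+1=16,  q_1=1·1+0=1
a_2=14:  p_2=14·16+15=239,  q_2=14·1+1=15
a_3=1:  p_3=1·239+16=255,  q_3=1·15+1=16
→ (255, 16).  Check: 255²=65025, 254·16²=65024, difference 1.
n=2: (255,16)∘(255,16) = (255·255+254·16·16, 255·16+16·255) = (130049,8160)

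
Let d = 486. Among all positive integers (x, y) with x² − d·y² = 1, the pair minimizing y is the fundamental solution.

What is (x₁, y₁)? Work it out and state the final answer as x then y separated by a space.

485 22

√486 = [22; 22,44, …], period ℓ=2 (even) → k=1
k=0  a_k=22  p_k/q_k = 22/1
k=1  a_k=22  p_k/q_k = 485/22
→ (485, 22).  Check: 485²=235225, 486·22²=235224, difference 1.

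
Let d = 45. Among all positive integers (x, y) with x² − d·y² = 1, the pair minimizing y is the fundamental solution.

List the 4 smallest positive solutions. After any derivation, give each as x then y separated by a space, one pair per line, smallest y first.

√45 → a₀=6, period (1,2,2,2,1,12); ℓ=6 even so k=5
a_0=6:  p_0=6·1+0=6,  q_0=6·0+1=1
…
a_4=2:  p_4=2·47+20=114,  q_4=2·7+3=17
a_5=1:  p_5=1·114+47=161,  q_5=1·17+7=24
fundamental: x₁=161, y₁=24  (since 25921 − 45·576 = 1)
n=2: (161,24)∘(161,24) = (161·161+45·24·24, 161·24+24·161) = (51841,7728)
n=3: (51841,7728)∘(161,24) = (161·51841+45·24·7728, 161·7728+24·51841) = (16692641,2488392)
n=4: (16692641,2488392)∘(161,24) = (161·16692641+45·24·2488392, 161·2488392+24·16692641) = (5374978561,801254496)

161 24
51841 7728
16692641 2488392
5374978561 801254496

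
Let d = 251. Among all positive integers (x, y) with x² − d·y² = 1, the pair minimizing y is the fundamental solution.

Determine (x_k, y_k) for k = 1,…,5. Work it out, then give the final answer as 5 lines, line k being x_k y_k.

3674890 231957
27009633024199 1704832919460
198514860608593651330 12530146894788486843
1459040552203802437039183201 92093823044376819996025080
10723627069776264560841239313394450 676869338735087333923490423995557

[15; 1,5,2,1,2,…,5,1,30] for √251; ℓ=14 ⇒ convergent index 13
step 0: (15, 1)  from 15·(1,0) + (0,1)
…
step 9: (151649, 9572)  from 2·(61043,3853) + (29563,1866)
…
step 11: (577033, 36422)  from 2·(212692,13425) + (151649,9572)
step 12: (3097857, 195535)  from 5·(577033,36422) + (212692,13425)
step 13: (3674890, 231957)  from 1·(3097857,195535) + (577033,36422)
→ (3674890, 231957).  Check: 3674890²=13504816512100, 251·231957²=13504816512099, difference 1.
n=2: (3674890,231957)∘(3674890,231957) = (3674890·3674890+251·231957·231957, 3674890·231957+231957·3674890) = (27009633024199,1704832919460)
n=3: (27009633024199,1704832919460)∘(3674890,231957) = (3674890·27009633024199+251·231957·1704832919460, 3674890·1704832919460+231957·27009633024199) = (198514860608593651330,12530146894788486843)
n=4: (198514860608593651330,12530146894788486843)∘(3674890,231957) = (3674890·198514860608593651330+251·231957·12530146894788486843, 3674890·12530146894788486843+231957·198514860608593651330) = (1459040552203802437039183201,92093823044376819996025080)
n=5: (1459040552203802437039183201,92093823044376819996025080)∘(3674890,231957) = (3674890·1459040552203802437039183201+251·231957·92093823044376819996025080, 3674890·92093823044376819996025080+231957·1459040552203802437039183201) = (10723627069776264560841239313394450,676869338735087333923490423995557)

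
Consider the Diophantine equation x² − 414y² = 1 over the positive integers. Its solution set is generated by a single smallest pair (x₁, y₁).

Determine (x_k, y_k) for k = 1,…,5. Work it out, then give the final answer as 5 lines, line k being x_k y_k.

√414 = [20; 2,1,7,2,7,1,2,40, …], period ℓ=8 (even) → k=7
k=0  a_k=20  p_k/q_k = 20/1
k=1  a_k=2  p_k/q_k = 41/2
…
k=3  a_k=7  p_k/q_k = 468/23
…
k=6  a_k=1  p_k/q_k = 8444/415
k=7  a_k=2  p_k/q_k = 24335/1196
(x₁, y₁) = (24335, 1196);  24335² − 414·1196² = 1 ✓
(x_2, y_2) = (24335·24335 + 414·1196·1196, 24335·1196 + 1196·24335) = (1184384449, 58209320)
(x_3, y_3) = (24335·1184384449 + 414·1196·58209320, 24335·58209320 + 1196·1184384449) = (57643991108495, 2833047603204)
(x_4, y_4) = (24335·57643991108495 + 414·1196·2833047603204, 24335·2833047603204 + 1196·57643991108495) = (2805533046066067201, 137884426789729360)
(x_5, y_5) = (24335·2805533046066067201 + 414·1196·137884426789729360, 24335·137884426789729360 + 1196·2805533046066067201) = (136545293294391499564175, 6710835049023080347996)

24335 1196
1184384449 58209320
57643991108495 2833047603204
2805533046066067201 137884426789729360
136545293294391499564175 6710835049023080347996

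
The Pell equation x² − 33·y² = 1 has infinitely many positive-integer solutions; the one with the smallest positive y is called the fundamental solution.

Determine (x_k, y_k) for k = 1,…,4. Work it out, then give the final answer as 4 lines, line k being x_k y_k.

√33 = [5; 1,2,1,10, …], period ℓ=4 (even) → k=3
i=0: a=5 ⇒ p=5, q=1
i=1: a=1 ⇒ p=6, q=1
i=2: a=2 ⇒ p=17, q=3
i=3: a=1 ⇒ p=23, q=4
→ (23, 4).  Check: 23²=529, 33·4²=528, difference 1.
(x_2, y_2) = (23·23 + 33·4·4, 23·4 + 4·23) = (1057, 184)
(x_3, y_3) = (23·1057 + 33·4·184, 23·184 + 4·1057) = (48599, 8460)
(x_4, y_4) = (23·48599 + 33·4·8460, 23·8460 + 4·48599) = (2234497, 388976)

23 4
1057 184
48599 8460
2234497 388976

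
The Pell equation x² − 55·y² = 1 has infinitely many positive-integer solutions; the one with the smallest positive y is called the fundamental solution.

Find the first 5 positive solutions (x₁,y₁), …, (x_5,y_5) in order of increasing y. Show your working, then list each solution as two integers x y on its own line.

89 12
15841 2136
2819609 380196
501874561 67672752
89330852249 12045369660

[7; 2,2,2,14] for √55; ℓ=4 ⇒ convergent index 3
i=0: a=7 ⇒ p=7, q=1
i=1: a=2 ⇒ p=15, q=2
i=2: a=2 ⇒ p=37, q=5
i=3: a=2 ⇒ p=89, q=12
(x₁, y₁) = (89, 12);  89² − 55·12² = 1 ✓
n=2: (89,12)∘(89,12) = (89·89+55·12·12, 89·12+12·89) = (15841,2136)
n=3: (15841,2136)∘(89,12) = (89·15841+55·12·2136, 89·2136+12·15841) = (2819609,380196)
n=4: (2819609,380196)∘(89,12) = (89·2819609+55·12·380196, 89·380196+12·2819609) = (501874561,67672752)
n=5: (501874561,67672752)∘(89,12) = (89·501874561+55·12·67672752, 89·67672752+12·501874561) = (89330852249,12045369660)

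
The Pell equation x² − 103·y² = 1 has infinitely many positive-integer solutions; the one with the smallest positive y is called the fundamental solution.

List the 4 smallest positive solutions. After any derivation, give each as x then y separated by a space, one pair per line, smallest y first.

√103 = [10; 6,1,2,1,1,9,1,1,2,1,6,20, …], period ℓ=12 (even) → k=11
step 0: (10, 1)  from 10·(1,0) + (0,1)
step 1: (61, 6)  from 6·(10,1) + (1,0)
step 2: (71, 7)  from 1·(61,6) + (10,1)
step 3: (203, 20)  from 2·(71,7) + (61,6)
step 4: (274, 27)  from 1·(203,20) + (71,7)
step 5: (477, 47)  from 1·(274,27) + (203,20)
…
step 7: (5044, 497)  from 1·(4567,450) + (477,47)
step 8: (9611, 947)  from 1·(5044,497) + (4567,450)
…
step 10: (33877, 3338)  from 1·(24266,2391) + (9611,947)
step 11: (227528, 22419)  from 6·(33877,3338) + (24266,2391)
→ (227528, 22419).  Check: 227528²=51768990784, 103·22419²=51768990783, difference 1.
k=2:  x_2 = 227528·227528+103·22419·22419 = 103537981567,  y_2 = 227528·22419+22419·227528 = 10201900464
k=3:  x_3 = 227528·103537981567+103·22419·10201900464 = 47115579739725224,  y_3 = 227528·10201900464+22419·103537981567 = 4642436017523565
k=4:  x_4 = 227528·47115579739725224+103·22419·4642436017523565 = 21440227253936863550977,  y_4 = 227528·4642436017523565+22419·47115579739725224 = 2112568364380001494176

227528 22419
103537981567 10201900464
47115579739725224 4642436017523565
21440227253936863550977 2112568364380001494176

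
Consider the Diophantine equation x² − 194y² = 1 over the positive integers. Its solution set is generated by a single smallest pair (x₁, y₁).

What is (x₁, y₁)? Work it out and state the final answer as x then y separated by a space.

195 14

d=194: √d = [13; 1,12,1,26] (ℓ=4, even), read p_3/q_3
i=0: a=13 ⇒ p=13, q=1
i=1: a=1 ⇒ p=14, q=1
i=2: a=12 ⇒ p=181, q=13
i=3: a=1 ⇒ p=195, q=14
(x₁, y₁) = (195, 14);  195² − 194·14² = 1 ✓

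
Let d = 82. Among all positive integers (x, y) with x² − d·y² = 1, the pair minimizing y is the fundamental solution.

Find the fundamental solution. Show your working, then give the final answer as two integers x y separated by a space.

√82 = [9; 18, …], period ℓ=1 (odd) → k=1
k=0  a_k=9  p_k/q_k = 9/1
k=1  a_k=18  p_k/q_k = 163/18
→ (163, 18).  Check: 163²=26569, 82·18²=26568, difference 1.

163 18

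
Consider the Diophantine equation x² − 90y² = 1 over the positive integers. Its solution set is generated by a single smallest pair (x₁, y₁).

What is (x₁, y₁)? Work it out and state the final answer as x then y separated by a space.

19 2

[9; 2,18] for √90; ℓ=2 ⇒ convergent index 1
a_0=9:  p_0=9·1+0=9,  q_0=9·0+1=1
a_1=2:  p_1=2·9+1=19,  q_1=2·1+0=2
fundamental: x₁=19, y₁=2  (since 361 − 90·4 = 1)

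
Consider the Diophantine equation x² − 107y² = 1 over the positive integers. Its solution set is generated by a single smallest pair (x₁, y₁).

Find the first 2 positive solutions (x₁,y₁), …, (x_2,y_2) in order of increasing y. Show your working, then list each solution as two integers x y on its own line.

√107 = [10; 2,1,9,1,2,20, …], period ℓ=6 (even) → k=5
a_0=10:  p_0=10·1+0=10,  q_0=10·0+1=1
…
a_4=1:  p_4=1·300+31=331,  q_4=1·29+3=32
a_5=2:  p_5=2·331+300=962,  q_5=2·32+29=93
(x₁, y₁) = (962, 93);  962² − 107·93² = 1 ✓
(962+93√107)^2 = 1850887 + 178932√107

962 93
1850887 178932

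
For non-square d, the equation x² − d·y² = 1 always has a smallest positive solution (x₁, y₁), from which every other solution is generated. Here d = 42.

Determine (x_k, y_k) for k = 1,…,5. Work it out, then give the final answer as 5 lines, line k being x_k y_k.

13 2
337 52
8749 1350
227137 35048
5896813 909898

√42 = [6; 2,12, …], period ℓ=2 (even) → k=1
step 0: (6, 1)  from 6·(1,0) + (0,1)
step 1: (13, 2)  from 2·(6,1) + (1,0)
fundamental: x₁=13, y₁=2  (since 169 − 42·4 = 1)
(13+2√42)^2 = 337 + 52√42
(13+2√42)^3 = 8749 + 1350√42
(13+2√42)^4 = 227137 + 35048√42
(13+2√42)^5 = 5896813 + 909898√42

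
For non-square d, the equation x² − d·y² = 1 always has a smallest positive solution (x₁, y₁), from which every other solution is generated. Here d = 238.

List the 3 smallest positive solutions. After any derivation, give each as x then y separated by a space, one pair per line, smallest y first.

[15; 2,2,1,14,1,2,2,30] for √238; ℓ=8 ⇒ convergent index 7
k=0  a_k=15  p_k/q_k = 15/1
…
k=2  a_k=2  p_k/q_k = 77/5
…
k=5  a_k=1  p_k/q_k = 1697/110
k=6  a_k=2  p_k/q_k = 4983/323
k=7  a_k=2  p_k/q_k = 11663/756
(x₁, y₁) = (11663, 756);  11663² − 238·756² = 1 ✓
(x_2, y_2) = (11663·11663 + 238·756·756, 11663·756 + 756·11663) = (272051137, 17634456)
(x_3, y_3) = (11663·272051137 + 238·756·17634456, 11663·17634456 + 756·272051137) = (6345864809999, 411341319900)

11663 756
272051137 17634456
6345864809999 411341319900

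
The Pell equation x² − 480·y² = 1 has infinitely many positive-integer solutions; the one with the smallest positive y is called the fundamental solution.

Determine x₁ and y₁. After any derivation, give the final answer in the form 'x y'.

√480 → a₀=21, period (1,9,1,42); ℓ=4 even so k=3
k=0  a_k=21  p_k/q_k = 21/1
k=1  a_k=1  p_k/q_k = 22/1
k=2  a_k=9  p_k/q_k = 219/10
k=3  a_k=1  p_k/q_k = 241/11
→ (241, 11).  Check: 241²=58081, 480·11²=58080, difference 1.

241 11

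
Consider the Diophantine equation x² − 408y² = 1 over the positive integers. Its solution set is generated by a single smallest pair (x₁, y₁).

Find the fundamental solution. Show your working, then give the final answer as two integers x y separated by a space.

101 5

[20; 5,40] for √408; ℓ=2 ⇒ convergent index 1
k=0  a_k=20  p_k/q_k = 20/1
k=1  a_k=5  p_k/q_k = 101/5
→ (101, 5).  Check: 101²=10201, 408·5²=10200, difference 1.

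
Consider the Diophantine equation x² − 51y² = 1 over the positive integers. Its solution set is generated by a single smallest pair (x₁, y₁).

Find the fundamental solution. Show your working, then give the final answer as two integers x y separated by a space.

d=51: √d = [7; 7,14] (ℓ=2, even), read p_1/q_1
k=0  a_k=7  p_k/q_k = 7/1
k=1  a_k=7  p_k/q_k = 50/7
fundamental: x₁=50, y₁=7  (since 2500 − 51·49 = 1)

50 7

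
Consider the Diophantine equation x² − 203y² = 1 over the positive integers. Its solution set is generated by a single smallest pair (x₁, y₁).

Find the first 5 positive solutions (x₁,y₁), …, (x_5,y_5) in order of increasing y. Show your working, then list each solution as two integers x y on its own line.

57 4
6497 456
740601 51980
84422017 5925264
9623369337 675428116

√203 → a₀=14, period (4,28); ℓ=2 even so k=1
step 0: (14, 1)  from 14·(1,0) + (0,1)
step 1: (57, 4)  from 4·(14,1) + (1,0)
→ (57, 4).  Check: 57²=3249, 203·4²=3248, difference 1.
k=2:  x_2 = 57·57+203·4·4 = 6497,  y_2 = 57·4+4·57 = 456
k=3:  x_3 = 57·6497+203·4·456 = 740601,  y_3 = 57·456+4·6497 = 51980
k=4:  x_4 = 57·740601+203·4·51980 = 84422017,  y_4 = 57·51980+4·740601 = 5925264
k=5:  x_5 = 57·84422017+203·4·5925264 = 9623369337,  y_5 = 57·5925264+4·84422017 = 675428116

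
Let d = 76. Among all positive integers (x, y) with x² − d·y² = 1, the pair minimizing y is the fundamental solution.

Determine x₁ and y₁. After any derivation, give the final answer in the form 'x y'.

√76 → a₀=8, period (1,2,1,1,5,4,5,1,1,2,1,16); ℓ=12 even so k=11
i=0: a=8 ⇒ p=8, q=1
i=1: a=1 ⇒ p=9, q=1
i=2: a=2 ⇒ p=26, q=3
i=3: a=1 ⇒ p=35, q=4
i=4: a=1 ⇒ p=61, q=7
i=5: a=5 ⇒ p=340, q=39
…
i=7: a=5 ⇒ p=7445, q=854
i=8: a=1 ⇒ p=8866, q=1017
i=9: a=1 ⇒ p=16311, q=1871
i=10: a=2 ⇒ p=41488, q=4759
i=11: a=1 ⇒ p=57799, q=6630
fundamental: x₁=57799, y₁=6630  (since 3340724401 − 76·43956900 = 1)

57799 6630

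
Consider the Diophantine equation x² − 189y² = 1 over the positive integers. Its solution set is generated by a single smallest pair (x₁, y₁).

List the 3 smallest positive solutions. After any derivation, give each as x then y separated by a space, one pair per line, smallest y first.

55 4
6049 440
665335 48396

[13; 1,2,1,26] for √189; ℓ=4 ⇒ convergent index 3
step 0: (13, 1)  from 13·(1,0) + (0,1)
step 1: (14, 1)  from 1·(13,1) + (1,0)
step 2: (41, 3)  from 2·(14,1) + (13,1)
step 3: (55, 4)  from 1·(41,3) + (14,1)
→ (55, 4).  Check: 55²=3025, 189·4²=3024, difference 1.
n=2: (55,4)∘(55,4) = (55·55+189·4·4, 55·4+4·55) = (6049,440)
n=3: (6049,440)∘(55,4) = (55·6049+189·4·440, 55·440+4·6049) = (665335,48396)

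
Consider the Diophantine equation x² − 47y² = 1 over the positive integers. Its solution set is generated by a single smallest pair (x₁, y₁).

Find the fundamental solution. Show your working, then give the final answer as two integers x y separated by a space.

48 7

d=47: √d = [6; 1,5,1,12] (ℓ=4, even), read p_3/q_3
step 0: (6, 1)  from 6·(1,0) + (0,1)
step 1: (7, 1)  from 1·(6,1) + (1,0)
step 2: (41, 6)  from 5·(7,1) + (6,1)
step 3: (48, 7)  from 1·(41,6) + (7,1)
→ (48, 7).  Check: 48²=2304, 47·7²=2303, difference 1.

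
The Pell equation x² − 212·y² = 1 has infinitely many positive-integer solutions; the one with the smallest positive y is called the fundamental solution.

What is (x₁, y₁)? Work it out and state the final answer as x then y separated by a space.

√212 → a₀=14, period (1,1,3,1,1,…,1,1,28); ℓ=14 even so k=13
a_0=14:  p_0=14·1+0=14,  q_0=14·0+1=1
a_1=1:  p_1=1·14+1=15,  q_1=1·1+0=1
…
a_3=3:  p_3=3·29+15=102,  q_3=3·2+1=7
…
a_6=1:  p_6=1·233+131=364,  q_6=1·16+9=25
a_7=6:  p_7=6·364+233=2417,  q_7=6·25+16=166
…
a_11=3:  p_11=3·7979+5198=29135,  q_11=3·548+357=2001
a_12=1:  p_12=1·29135+7979=37114,  q_12=1·2001+548=2549
a_13=1:  p_13=1·37114+29135=66249,  q_13=1·2549+2001=4550
(x₁, y₁) = (66249, 4550);  66249² − 212·4550² = 1 ✓

66249 4550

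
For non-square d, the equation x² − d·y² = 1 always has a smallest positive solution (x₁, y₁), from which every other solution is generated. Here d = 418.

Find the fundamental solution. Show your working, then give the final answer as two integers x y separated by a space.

√418 = [20; 2,4,20,4,2,40, …], period ℓ=6 (even) → k=5
k=0  a_k=20  p_k/q_k = 20/1
k=1  a_k=2  p_k/q_k = 41/2
k=2  a_k=4  p_k/q_k = 184/9
k=3  a_k=20  p_k/q_k = 3721/182
k=4  a_k=4  p_k/q_k = 15068/737
k=5  a_k=2  p_k/q_k = 33857/1656
(x₁, y₁) = (33857, 1656);  33857² − 418·1656² = 1 ✓

33857 1656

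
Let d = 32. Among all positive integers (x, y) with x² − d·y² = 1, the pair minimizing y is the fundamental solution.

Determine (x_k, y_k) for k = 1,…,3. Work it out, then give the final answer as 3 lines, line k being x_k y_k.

17 3
577 102
19601 3465

[5; 1,1,1,10] for √32; ℓ=4 ⇒ convergent index 3
k=0  a_k=5  p_k/q_k = 5/1
k=1  a_k=1  p_k/q_k = 6/1
k=2  a_k=1  p_k/q_k = 11/2
k=3  a_k=1  p_k/q_k = 17/3
→ (17, 3).  Check: 17²=289, 32·3²=288, difference 1.
(x_2, y_2) = (17·17 + 32·3·3, 17·3 + 3·17) = (577, 102)
(x_3, y_3) = (17·577 + 32·3·102, 17·102 + 3·577) = (19601, 3465)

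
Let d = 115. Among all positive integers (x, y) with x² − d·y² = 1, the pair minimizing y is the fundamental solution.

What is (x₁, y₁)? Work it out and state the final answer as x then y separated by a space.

[10; 1,2,1,1,1,1,1,2,1,20] for √115; ℓ=10 ⇒ convergent index 9
a_0=10:  p_0=10·1+0=10,  q_0=10·0+1=1
a_1=1:  p_1=1·10+1=11,  q_1=1·1+0=1
a_2=2:  p_2=2·11+10=32,  q_2=2·1+1=3
…
a_5=1:  p_5=1·75+43=118,  q_5=1·7+4=11
a_6=1:  p_6=1·118+75=193,  q_6=1·11+7=18
…
a_8=2:  p_8=2·311+193=815,  q_8=2·29+18=76
a_9=1:  p_9=1·815+311=1126,  q_9=1·76+29=105
→ (1126, 105).  Check: 1126²=1267876, 115·105²=1267875, difference 1.

1126 105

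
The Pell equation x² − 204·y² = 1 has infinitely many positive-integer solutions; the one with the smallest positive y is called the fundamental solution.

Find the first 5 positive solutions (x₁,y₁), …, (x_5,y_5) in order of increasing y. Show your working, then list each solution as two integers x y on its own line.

4999 350
49980001 3499300
499700044999 34986001050
4996000999920001 349790034998600
49950017497500124999 3497200734930001750

d=204: √d = [14; 3,1,1,6,1,1,3,28] (ℓ=8, even), read p_7/q_7
k=0  a_k=14  p_k/q_k = 14/1
k=1  a_k=3  p_k/q_k = 43/3
k=2  a_k=1  p_k/q_k = 57/4
k=3  a_k=1  p_k/q_k = 100/7
…
k=6  a_k=1  p_k/q_k = 1414/99
k=7  a_k=3  p_k/q_k = 4999/350
→ (4999, 350).  Check: 4999²=24990001, 204·350²=24990000, difference 1.
n=2: (4999,350)∘(4999,350) = (4999·4999+204·350·350, 4999·350+350·4999) = (49980001,3499300)
n=3: (49980001,3499300)∘(4999,350) = (4999·49980001+204·350·3499300, 4999·3499300+350·49980001) = (499700044999,34986001050)
n=4: (499700044999,34986001050)∘(4999,350) = (4999·499700044999+204·350·34986001050, 4999·34986001050+350·499700044999) = (4996000999920001,349790034998600)
n=5: (4996000999920001,349790034998600)∘(4999,350) = (4999·4996000999920001+204·350·349790034998600, 4999·349790034998600+350·4996000999920001) = (49950017497500124999,3497200734930001750)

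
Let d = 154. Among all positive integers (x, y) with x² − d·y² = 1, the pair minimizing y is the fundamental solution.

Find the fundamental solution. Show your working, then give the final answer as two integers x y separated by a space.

21295 1716

√154 = [12; 2,2,3,1,2,1,3,2,2,24, …], period ℓ=10 (even) → k=9
k=0  a_k=12  p_k/q_k = 12/1
k=1  a_k=2  p_k/q_k = 25/2
k=2  a_k=2  p_k/q_k = 62/5
k=3  a_k=3  p_k/q_k = 211/17
…
k=5  a_k=2  p_k/q_k = 757/61
…
k=7  a_k=3  p_k/q_k = 3847/310
k=8  a_k=2  p_k/q_k = 8724/703
k=9  a_k=2  p_k/q_k = 21295/1716
fundamental: x₁=21295, y₁=1716  (since 453477025 − 154·2944656 = 1)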